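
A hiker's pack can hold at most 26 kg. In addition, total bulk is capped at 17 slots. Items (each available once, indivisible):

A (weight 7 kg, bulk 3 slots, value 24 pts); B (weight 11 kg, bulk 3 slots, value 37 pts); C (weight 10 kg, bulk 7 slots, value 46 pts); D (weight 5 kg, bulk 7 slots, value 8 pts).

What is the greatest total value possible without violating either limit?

91 pts

Feasible sets respecting both limits:
- B+C+D: weight 26, bulk 17, value 91
- B+C: weight 21, bulk 10, value 83
- A+C+D: weight 22, bulk 17, value 78
Best: 91 pts.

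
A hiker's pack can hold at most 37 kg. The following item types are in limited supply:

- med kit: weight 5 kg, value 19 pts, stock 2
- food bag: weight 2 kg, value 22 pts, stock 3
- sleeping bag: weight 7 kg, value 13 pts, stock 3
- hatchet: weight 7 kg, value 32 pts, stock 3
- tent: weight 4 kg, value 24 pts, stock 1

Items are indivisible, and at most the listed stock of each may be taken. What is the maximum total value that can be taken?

Best selections within weight 37 and stock limits:
- 1×med kit + 3×food bag + 3×hatchet + 1×tent: weight 36, value 205
- 2×med kit + 3×food bag + 3×hatchet: weight 37, value 200
- 2×med kit + 3×food bag + 2×hatchet + 1×tent: weight 34, value 192
- 3×food bag + 3×hatchet + 1×tent: weight 31, value 186
Best: 205 pts.

205 pts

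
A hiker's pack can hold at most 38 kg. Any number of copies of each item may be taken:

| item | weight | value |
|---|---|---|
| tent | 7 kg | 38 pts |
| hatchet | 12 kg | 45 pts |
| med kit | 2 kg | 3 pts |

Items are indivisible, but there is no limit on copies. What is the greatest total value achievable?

193 pts

Best value-per-unit is tent at 38/7; filling with it alone gives 5×38 = 190.
Optimal mix: 5×tent + 1×med kit → weight 37, value 193.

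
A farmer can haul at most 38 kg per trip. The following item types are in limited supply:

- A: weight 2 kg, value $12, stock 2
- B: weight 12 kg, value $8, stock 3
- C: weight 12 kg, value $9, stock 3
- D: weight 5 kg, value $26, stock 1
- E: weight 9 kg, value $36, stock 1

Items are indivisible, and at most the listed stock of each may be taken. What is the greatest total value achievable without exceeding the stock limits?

$95

Top feasible selections:
- 2×A + 1×C + 1×D + 1×E: weight 30, value 95
- 2×A + 1×B + 1×D + 1×E: weight 30, value 94
Best: $95.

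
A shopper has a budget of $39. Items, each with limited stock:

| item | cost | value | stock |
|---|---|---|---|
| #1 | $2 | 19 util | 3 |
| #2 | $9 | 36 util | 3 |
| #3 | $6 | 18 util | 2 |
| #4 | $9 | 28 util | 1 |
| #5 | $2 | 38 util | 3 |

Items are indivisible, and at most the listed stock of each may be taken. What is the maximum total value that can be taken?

Best selections within cost 39 and stock limits:
- 3×#1 + 3×#2 + 3×#5: cost 39, value 279
- 3×#1 + 2×#2 + 1×#4 + 3×#5: cost 39, value 271
- 3×#1 + 2×#2 + 1×#3 + 3×#5: cost 36, value 261
Best: 279 util.

279 util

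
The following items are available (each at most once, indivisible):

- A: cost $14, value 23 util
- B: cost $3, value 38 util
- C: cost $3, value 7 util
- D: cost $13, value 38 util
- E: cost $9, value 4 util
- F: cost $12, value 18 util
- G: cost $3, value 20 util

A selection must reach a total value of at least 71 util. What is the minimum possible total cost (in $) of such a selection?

Subsets with value ≥ 71, sorted by total cost:
- B+D: cost 16, value 76
- B+F+G: cost 18, value 76
- B+D+G: cost 19, value 96
Minimum cost: 16 $.

16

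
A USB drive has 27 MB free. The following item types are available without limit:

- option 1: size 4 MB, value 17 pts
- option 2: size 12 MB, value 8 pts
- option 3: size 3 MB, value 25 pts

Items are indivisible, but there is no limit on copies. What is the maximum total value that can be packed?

Best value-per-unit is option 3 at 25/3, and filling with it alone uses size 9×3=27. No mix of the others beats 9×25 = 225.

225 pts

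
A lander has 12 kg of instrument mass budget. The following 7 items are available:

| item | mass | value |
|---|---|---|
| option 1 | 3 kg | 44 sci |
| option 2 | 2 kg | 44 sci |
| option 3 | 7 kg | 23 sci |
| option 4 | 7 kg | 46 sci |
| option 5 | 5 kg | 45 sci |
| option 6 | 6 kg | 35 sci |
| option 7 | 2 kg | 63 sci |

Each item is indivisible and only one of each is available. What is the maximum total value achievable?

Check high-value combinations within 12 kg:
- option 1+option 2+option 5+option 7: mass 3+2+5+2=12, value 44+44+45+63=196
- option 2+option 4+option 7: mass 2+7+2=11, value 44+46+63=153
- option 1+option 4+option 7: mass 3+7+2=12, value 44+46+63=153
- option 2+option 5+option 7: mass 2+5+2=9, value 44+45+63=152
- option 1+option 5+option 7: mass 3+5+2=10, value 44+45+63=152
Best: 196 sci.

196 sci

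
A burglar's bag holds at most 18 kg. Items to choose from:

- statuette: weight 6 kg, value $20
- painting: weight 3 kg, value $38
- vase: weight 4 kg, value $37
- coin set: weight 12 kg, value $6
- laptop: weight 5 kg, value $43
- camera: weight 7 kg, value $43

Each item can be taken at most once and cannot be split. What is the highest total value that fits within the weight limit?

$138

Check high-value combinations within 18 kg:
- statuette+painting+vase+laptop: weight 6+3+4+5=18, value 20+38+37+43=138
- painting+laptop+camera: weight 3+5+7=15, value 38+43+43=124
- vase+laptop+camera: weight 4+5+7=16, value 37+43+43=123
- painting+vase+laptop: weight 3+4+5=12, value 38+37+43=118
- painting+vase+camera: weight 3+4+7=14, value 38+37+43=118
Best: $138.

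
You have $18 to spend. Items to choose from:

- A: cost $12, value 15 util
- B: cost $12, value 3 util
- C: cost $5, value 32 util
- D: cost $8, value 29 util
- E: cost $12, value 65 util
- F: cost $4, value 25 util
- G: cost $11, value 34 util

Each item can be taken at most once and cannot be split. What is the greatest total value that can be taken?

97 util

This is a 0/1 knapsack; check combinations near the capacity.
- C+E: cost 5+12=17, value 32+65=97
- E+F: cost 12+4=16, value 65+25=90
- C+D+F: cost 5+8+4=17, value 32+29+25=86
- C+G: cost 5+11=16, value 32+34=66
- E: cost 12, value 65
Best: 97 util.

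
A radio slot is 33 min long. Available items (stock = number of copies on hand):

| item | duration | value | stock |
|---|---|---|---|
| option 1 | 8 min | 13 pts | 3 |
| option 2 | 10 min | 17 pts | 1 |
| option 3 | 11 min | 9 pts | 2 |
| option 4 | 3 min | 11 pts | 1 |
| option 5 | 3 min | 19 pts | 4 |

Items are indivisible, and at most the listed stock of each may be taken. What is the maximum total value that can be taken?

117 pts

Top feasible selections:
- 1×option 1 + 1×option 2 + 1×option 4 + 4×option 5: duration 33, value 117
- 2×option 1 + 1×option 4 + 4×option 5: duration 31, value 113
- 1×option 1 + 1×option 2 + 4×option 5: duration 30, value 106
Best: 117 pts.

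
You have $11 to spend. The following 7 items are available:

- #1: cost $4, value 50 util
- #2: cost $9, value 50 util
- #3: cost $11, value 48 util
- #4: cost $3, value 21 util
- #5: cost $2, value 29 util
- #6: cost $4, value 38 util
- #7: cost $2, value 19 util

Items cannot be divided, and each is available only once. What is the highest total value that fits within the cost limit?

Check high-value combinations within $11:
- #1+#4+#5+#7: cost 4+3+2+2=11, value 50+21+29+19=119
- #1+#5+#6: cost 4+2+4=10, value 50+29+38=117
- #1+#4+#6: cost 4+3+4=11, value 50+21+38=109
- #1+#6+#7: cost 4+4+2=10, value 50+38+19=107
Best: 119 util.

119 util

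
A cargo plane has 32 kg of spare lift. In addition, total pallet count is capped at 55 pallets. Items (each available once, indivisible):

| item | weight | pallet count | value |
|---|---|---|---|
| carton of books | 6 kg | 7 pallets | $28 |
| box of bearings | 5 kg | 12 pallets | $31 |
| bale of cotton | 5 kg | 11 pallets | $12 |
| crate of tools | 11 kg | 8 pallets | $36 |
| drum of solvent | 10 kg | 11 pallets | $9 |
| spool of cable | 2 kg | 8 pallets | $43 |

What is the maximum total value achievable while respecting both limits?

$150

Feasible sets respecting both limits:
- carton of books+box of bearings+bale of cotton+crate of tools+spool of cable: weight 29, pallet count 46, value 150
- carton of books+box of bearings+crate of tools+spool of cable: weight 24, pallet count 35, value 138
- carton of books+box of bearings+bale of cotton+drum of solvent+spool of cable: weight 28, pallet count 49, value 123
- box of bearings+bale of cotton+crate of tools+spool of cable: weight 23, pallet count 39, value 122
Best: $150.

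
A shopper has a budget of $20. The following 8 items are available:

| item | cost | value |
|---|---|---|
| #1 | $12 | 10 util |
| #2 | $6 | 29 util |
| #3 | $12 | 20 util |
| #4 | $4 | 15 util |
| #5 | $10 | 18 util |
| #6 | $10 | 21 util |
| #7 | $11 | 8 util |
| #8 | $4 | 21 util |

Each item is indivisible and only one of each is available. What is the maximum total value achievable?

Check high-value combinations within $20:
- #2+#6+#8: cost 6+10+4=20, value 29+21+21=71
- #2+#5+#8: cost 6+10+4=20, value 29+18+21=68
- #2+#4+#8: cost 6+4+4=14, value 29+15+21=65
Best: 71 util.

71 util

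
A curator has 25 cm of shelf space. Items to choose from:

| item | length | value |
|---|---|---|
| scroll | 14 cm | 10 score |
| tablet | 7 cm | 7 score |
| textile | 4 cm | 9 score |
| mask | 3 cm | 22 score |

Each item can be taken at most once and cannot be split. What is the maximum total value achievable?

41 score

Check high-value combinations within 25 cm:
- scroll+textile+mask: length 14+4+3=21, value 10+9+22=41
- scroll+tablet+mask: length 14+7+3=24, value 10+7+22=39
- tablet+textile+mask: length 7+4+3=14, value 7+9+22=38
- scroll+mask: length 14+3=17, value 10+22=32
Best: 41 score.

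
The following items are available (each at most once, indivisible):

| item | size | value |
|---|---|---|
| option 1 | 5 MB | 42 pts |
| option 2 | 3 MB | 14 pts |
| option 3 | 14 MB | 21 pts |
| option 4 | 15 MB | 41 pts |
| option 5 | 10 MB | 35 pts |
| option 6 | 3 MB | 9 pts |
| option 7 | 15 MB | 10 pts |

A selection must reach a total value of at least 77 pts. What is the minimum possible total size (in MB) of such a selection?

Subsets with value ≥ 77, sorted by total size:
- option 1+option 5: size 15, value 77
- option 1+option 2+option 5: size 18, value 91
Minimum size: 15 MB.

15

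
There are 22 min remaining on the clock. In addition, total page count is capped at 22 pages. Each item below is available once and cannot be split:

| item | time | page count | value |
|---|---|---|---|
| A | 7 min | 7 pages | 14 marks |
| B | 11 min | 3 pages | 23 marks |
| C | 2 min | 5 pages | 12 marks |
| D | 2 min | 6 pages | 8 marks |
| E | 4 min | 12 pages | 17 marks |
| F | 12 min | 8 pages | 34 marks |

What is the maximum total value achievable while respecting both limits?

Feasible sets respecting both limits:
- A+C+F: time 21, page count 20, value 60
- A+B+C+D: time 22, page count 21, value 57
- A+D+F: time 21, page count 21, value 56
Best: 60 marks.

60 marks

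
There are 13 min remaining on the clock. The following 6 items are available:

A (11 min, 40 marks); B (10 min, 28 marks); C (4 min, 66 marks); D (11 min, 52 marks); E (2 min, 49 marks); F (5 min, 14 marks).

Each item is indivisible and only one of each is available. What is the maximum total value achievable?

129 marks

Check high-value combinations within 13 min:
- C+E+F: time 4+2+5=11, value 66+49+14=129
- C+E: time 4+2=6, value 66+49=115
- D+E: time 11+2=13, value 52+49=101
- A+E: time 11+2=13, value 40+49=89
Best: 129 marks.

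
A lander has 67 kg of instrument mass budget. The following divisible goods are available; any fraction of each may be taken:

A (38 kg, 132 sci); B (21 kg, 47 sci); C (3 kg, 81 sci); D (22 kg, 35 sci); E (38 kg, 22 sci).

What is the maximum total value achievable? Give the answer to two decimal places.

267.95

Take in order of value per unit:
- C (81/3 per unit): all 3 → value 81, running total 81.00
- A (132/38 per unit): all 38 → value 132, running total 213.00
- B (47/21 per unit): all 21 → value 47, running total 260.00
- D (35/22 per unit): 5 of 22 → value 5×35/22 = 7.9545, running total 267.95
Total 267.95.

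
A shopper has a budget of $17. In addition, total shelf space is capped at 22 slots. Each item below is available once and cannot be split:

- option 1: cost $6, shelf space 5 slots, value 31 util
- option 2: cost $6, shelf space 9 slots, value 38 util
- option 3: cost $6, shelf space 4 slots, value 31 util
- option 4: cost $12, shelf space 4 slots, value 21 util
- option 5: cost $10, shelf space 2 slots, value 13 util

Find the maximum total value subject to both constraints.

69 util

Feasible sets respecting both limits:
- option 1+option 2: cost 12, shelf space 14, value 69
- option 2+option 3: cost 12, shelf space 13, value 69
- option 1+option 3: cost 12, shelf space 9, value 62
Best: 69 util.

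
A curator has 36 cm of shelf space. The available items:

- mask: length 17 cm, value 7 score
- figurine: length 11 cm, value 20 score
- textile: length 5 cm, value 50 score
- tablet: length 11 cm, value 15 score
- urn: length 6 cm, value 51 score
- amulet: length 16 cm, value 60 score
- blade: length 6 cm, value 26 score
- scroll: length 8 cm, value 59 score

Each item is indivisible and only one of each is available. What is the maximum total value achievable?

220 score

Check high-value combinations within 36 cm:
- textile+urn+amulet+scroll: length 5+6+16+8=35, value 50+51+60+59=220
- figurine+textile+urn+blade+scroll: length 11+5+6+6+8=36, value 20+50+51+26+59=206
- textile+tablet+urn+blade+scroll: length 5+11+6+6+8=36, value 50+15+51+26+59=201
- urn+amulet+blade+scroll: length 6+16+6+8=36, value 51+60+26+59=196
Best: 220 score.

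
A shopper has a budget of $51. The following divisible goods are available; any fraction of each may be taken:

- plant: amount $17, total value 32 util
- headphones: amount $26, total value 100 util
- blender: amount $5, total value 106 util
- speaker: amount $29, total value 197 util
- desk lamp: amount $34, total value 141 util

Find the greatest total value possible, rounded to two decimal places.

Take in order of value per unit:
- blender (106/5 per unit): all 5 → value 106, running total 106.00
- speaker (197/29 per unit): all 29 → value 197, running total 303.00
- desk lamp (141/34 per unit): 17 of 34 → value 17×141/34 = 70.5000, running total 373.50
Total 373.50.

373.50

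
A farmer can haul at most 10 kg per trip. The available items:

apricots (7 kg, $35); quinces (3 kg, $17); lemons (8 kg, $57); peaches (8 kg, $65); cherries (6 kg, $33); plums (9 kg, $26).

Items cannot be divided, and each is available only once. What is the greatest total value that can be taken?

Check high-value combinations within 10 kg:
- peaches: weight 8, value 65
- lemons: weight 8, value 57
- apricots+quinces: weight 7+3=10, value 35+17=52
- quinces+cherries: weight 3+6=9, value 17+33=50
- apricots: weight 7, value 35
Best: $65.

$65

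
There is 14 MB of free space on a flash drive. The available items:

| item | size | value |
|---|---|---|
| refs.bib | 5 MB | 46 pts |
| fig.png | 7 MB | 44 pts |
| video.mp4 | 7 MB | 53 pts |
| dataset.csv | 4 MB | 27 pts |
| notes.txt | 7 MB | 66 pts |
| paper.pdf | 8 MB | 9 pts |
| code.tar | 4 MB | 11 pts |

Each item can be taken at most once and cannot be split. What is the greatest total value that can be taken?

This is a 0/1 knapsack; check combinations near the capacity.
- video.mp4+notes.txt: size 7+7=14, value 53+66=119
- refs.bib+notes.txt: size 5+7=12, value 46+66=112
- fig.png+notes.txt: size 7+7=14, value 44+66=110
- refs.bib+video.mp4: size 5+7=12, value 46+53=99
Best: 119 pts.

119 pts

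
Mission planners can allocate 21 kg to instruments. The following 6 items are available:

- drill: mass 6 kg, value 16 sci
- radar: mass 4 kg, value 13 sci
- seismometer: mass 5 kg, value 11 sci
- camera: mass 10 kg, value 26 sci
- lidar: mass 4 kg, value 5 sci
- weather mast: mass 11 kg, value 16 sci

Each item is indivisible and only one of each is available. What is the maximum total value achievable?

Check high-value combinations within 21 kg:
- drill+radar+camera: mass 6+4+10=20, value 16+13+26=55
- drill+seismometer+camera: mass 6+5+10=21, value 16+11+26=53
- radar+seismometer+camera: mass 4+5+10=19, value 13+11+26=50
- drill+camera+lidar: mass 6+10+4=20, value 16+26+5=47
Best: 55 sci.

55 sci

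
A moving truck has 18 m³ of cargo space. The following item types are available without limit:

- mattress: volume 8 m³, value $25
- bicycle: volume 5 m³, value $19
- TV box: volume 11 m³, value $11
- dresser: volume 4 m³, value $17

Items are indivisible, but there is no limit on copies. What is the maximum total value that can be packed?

$72

Best value-per-unit is dresser at 17/4; filling with it alone gives 4×17 = 68.
Optimal mix: 2×bicycle + 2×dresser → volume 18, value 72.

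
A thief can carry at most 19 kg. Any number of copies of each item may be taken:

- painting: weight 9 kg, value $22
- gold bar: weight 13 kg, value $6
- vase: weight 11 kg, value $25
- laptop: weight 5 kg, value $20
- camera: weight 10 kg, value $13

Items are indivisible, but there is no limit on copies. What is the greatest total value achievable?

$62

Best value-per-unit is laptop at 20/5; filling with it alone gives 3×20 = 60.
Optimal mix: 1×painting + 2×laptop → weight 19, value 62.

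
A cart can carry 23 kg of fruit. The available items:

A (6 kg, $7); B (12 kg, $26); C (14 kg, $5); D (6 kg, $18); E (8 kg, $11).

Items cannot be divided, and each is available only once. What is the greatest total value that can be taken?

Check high-value combinations within 23 kg:
- B+D: weight 12+6=18, value 26+18=44
- B+E: weight 12+8=20, value 26+11=37
- A+D+E: weight 6+6+8=20, value 7+18+11=36
Best: $44.

$44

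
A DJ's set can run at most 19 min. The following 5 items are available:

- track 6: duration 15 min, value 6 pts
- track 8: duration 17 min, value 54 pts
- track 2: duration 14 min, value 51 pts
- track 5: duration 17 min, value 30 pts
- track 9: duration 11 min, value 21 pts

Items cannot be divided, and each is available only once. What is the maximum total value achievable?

54 pts

This is a 0/1 knapsack; check combinations near the capacity.
- track 8: duration 17, value 54
- track 2: duration 14, value 51
- track 5: duration 17, value 30
- track 9: duration 11, value 21
Best: 54 pts.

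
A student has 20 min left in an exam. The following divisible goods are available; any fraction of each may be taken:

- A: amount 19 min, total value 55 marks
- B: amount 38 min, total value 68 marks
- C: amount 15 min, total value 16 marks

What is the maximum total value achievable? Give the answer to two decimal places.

Take in order of value per unit:
- A (55/19 per unit): all 19 → value 55, running total 55.00
- B (68/38 per unit): 1 of 38 → value 1×68/38 = 1.7895, running total 56.79
Total 56.79.

56.79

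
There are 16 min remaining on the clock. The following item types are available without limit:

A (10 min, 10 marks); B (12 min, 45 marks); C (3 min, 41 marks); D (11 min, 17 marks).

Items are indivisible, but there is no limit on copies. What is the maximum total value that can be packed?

Best value-per-unit is C at 41/3, and filling with it alone uses time 5×3=15. No mix of the others beats 5×41 = 205.

205 marks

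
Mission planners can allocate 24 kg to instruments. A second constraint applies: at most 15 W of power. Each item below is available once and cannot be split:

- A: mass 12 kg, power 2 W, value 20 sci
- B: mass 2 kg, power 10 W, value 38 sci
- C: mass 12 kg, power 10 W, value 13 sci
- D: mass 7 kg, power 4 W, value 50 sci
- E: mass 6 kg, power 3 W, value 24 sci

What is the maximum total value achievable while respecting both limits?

88 sci

Feasible sets respecting both limits:
- B+D: mass 9, power 14, value 88
- A+B+E: mass 20, power 15, value 82
- D+E: mass 13, power 7, value 74
- A+D: mass 19, power 6, value 70
Best: 88 sci.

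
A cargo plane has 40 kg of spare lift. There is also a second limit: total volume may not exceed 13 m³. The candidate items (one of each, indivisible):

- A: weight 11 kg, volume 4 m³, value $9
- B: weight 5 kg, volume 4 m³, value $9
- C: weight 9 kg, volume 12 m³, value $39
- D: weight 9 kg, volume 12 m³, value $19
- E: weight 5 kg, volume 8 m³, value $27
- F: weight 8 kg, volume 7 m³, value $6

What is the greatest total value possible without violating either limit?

Feasible sets respecting both limits:
- C: weight 9, volume 12, value 39
- A+E: weight 16, volume 12, value 36
- B+E: weight 10, volume 12, value 36
Best: $39.

$39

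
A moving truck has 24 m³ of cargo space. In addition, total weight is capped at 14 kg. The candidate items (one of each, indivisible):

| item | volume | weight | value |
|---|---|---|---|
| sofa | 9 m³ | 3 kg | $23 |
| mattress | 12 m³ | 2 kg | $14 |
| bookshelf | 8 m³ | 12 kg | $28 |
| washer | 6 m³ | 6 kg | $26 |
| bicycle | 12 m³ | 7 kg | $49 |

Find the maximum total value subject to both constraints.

$75

Feasible sets respecting both limits:
- washer+bicycle: volume 18, weight 13, value 75
- sofa+bicycle: volume 21, weight 10, value 72
- mattress+bicycle: volume 24, weight 9, value 63
- sofa+washer: volume 15, weight 9, value 49
Best: $75.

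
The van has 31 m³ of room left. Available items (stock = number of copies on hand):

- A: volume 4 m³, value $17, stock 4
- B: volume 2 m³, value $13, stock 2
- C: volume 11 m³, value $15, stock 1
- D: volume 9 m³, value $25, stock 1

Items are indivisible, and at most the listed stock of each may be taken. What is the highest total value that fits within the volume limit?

$119

Best selections within volume 31 and stock limits:
- 4×A + 2×B + 1×D: volume 29, value 119
- 4×A + 2×B + 1×C: volume 31, value 109
Best: $119.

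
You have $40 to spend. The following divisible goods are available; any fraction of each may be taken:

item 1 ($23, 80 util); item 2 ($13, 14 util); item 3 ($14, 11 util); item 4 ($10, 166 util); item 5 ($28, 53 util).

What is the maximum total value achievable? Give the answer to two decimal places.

259.25

Take in order of value per unit:
- item 4 (166/10 per unit): all 10 → value 166, running total 166.00
- item 1 (80/23 per unit): all 23 → value 80, running total 246.00
- item 5 (53/28 per unit): 7 of 28 → value 7×53/28 = 13.2500, running total 259.25
Total 259.25.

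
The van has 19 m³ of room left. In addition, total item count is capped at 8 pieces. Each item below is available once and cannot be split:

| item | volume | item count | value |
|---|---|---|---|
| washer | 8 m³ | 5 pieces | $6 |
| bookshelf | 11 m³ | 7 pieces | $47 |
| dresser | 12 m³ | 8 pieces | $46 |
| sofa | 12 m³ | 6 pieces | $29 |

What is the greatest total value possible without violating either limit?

$47

Feasible sets respecting both limits:
- bookshelf: volume 11, item count 7, value 47
- dresser: volume 12, item count 8, value 46
- sofa: volume 12, item count 6, value 29
Best: $47.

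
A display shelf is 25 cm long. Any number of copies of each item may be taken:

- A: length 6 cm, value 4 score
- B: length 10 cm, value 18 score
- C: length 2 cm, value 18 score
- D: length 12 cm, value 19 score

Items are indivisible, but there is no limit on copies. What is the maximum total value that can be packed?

Best value-per-unit is C at 18/2, and filling with it alone uses length 12×2=24. No mix of the others beats 12×18 = 216.

216 score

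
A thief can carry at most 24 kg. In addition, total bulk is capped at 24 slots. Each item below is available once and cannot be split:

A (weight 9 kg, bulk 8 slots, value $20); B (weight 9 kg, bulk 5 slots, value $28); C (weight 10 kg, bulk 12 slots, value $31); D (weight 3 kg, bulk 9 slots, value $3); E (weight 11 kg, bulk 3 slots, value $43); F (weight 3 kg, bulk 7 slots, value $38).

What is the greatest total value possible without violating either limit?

$112

Feasible sets respecting both limits:
- C+E+F: weight 24, bulk 22, value 112
- B+E+F: weight 23, bulk 15, value 109
- A+E+F: weight 23, bulk 18, value 101
- B+C+F: weight 22, bulk 24, value 97
Best: $112.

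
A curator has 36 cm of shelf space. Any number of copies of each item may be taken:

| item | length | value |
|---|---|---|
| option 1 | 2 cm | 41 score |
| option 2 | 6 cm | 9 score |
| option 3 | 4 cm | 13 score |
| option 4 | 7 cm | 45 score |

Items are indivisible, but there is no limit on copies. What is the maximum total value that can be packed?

738 score

Best value-per-unit is option 1 at 41/2, and filling with it alone uses length 18×2=36. No mix of the others beats 18×41 = 738.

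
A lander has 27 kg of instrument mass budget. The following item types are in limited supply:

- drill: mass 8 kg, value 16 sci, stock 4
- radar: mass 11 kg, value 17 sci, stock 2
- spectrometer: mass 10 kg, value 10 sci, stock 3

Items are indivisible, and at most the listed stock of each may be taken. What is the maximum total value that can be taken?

49 sci

Best selections within mass 27 and stock limits:
- 2×drill + 1×radar: mass 27, value 49
- 3×drill: mass 24, value 48
- 2×drill + 1×spectrometer: mass 26, value 42
- 2×radar: mass 22, value 34
Best: 49 sci.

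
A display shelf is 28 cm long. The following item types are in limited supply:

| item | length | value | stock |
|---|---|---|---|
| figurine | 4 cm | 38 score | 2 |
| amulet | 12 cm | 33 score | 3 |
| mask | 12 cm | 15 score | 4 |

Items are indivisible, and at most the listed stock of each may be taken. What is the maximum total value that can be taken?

109 score

Top feasible selections:
- 2×figurine + 1×amulet: length 20, value 109
- 1×figurine + 2×amulet: length 28, value 104
- 2×figurine + 1×mask: length 20, value 91
Best: 109 score.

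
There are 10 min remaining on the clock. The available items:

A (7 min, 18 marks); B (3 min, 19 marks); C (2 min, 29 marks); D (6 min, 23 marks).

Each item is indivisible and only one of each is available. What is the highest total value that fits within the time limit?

Check high-value combinations within 10 min:
- C+D: time 2+6=8, value 29+23=52
- B+C: time 3+2=5, value 19+29=48
- A+C: time 7+2=9, value 18+29=47
- B+D: time 3+6=9, value 19+23=42
- A+B: time 7+3=10, value 18+19=37
Best: 52 marks.

52 marks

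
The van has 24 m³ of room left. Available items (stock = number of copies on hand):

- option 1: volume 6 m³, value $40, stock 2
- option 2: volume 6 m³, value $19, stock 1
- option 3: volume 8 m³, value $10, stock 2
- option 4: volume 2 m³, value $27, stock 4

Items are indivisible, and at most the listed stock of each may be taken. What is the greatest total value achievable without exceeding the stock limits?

Top feasible selections:
- 2×option 1 + 4×option 4: volume 20, value 188
- 2×option 1 + 1×option 2 + 3×option 4: volume 24, value 180
- 1×option 1 + 1×option 2 + 4×option 4: volume 20, value 167
Best: $188.

$188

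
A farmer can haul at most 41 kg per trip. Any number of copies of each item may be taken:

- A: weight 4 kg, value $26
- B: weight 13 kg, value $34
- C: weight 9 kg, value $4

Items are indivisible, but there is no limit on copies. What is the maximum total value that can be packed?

$260

Best value-per-unit is A at 26/4, and filling with it alone uses weight 10×4=40. No mix of the others beats 10×26 = 260.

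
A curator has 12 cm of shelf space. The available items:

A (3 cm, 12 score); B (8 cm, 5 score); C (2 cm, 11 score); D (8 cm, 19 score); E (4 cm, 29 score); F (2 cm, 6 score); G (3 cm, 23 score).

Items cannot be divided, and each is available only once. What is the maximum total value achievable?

Check high-value combinations within 12 cm:
- A+C+E+G: length 3+2+4+3=12, value 12+11+29+23=75
- A+E+F+G: length 3+4+2+3=12, value 12+29+6+23=70
- C+E+F+G: length 2+4+2+3=11, value 11+29+6+23=69
- A+E+G: length 3+4+3=10, value 12+29+23=64
Best: 75 score.

75 score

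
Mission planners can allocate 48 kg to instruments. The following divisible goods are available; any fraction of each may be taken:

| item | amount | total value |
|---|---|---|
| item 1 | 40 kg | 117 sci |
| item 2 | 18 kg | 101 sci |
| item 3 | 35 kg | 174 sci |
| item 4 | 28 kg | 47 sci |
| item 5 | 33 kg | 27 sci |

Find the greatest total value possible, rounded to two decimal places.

250.14

Take in order of value per unit:
- item 2 (101/18 per unit): all 18 → value 101, running total 101.00
- item 3 (174/35 per unit): 30 of 35 → value 30×174/35 = 149.1429, running total 250.14
Total 250.14.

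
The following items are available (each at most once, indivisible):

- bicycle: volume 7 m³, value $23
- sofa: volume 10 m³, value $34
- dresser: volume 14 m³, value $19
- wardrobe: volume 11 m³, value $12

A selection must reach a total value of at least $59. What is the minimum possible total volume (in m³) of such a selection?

28

Subsets with value ≥ 59, sorted by total volume:
- bicycle+sofa+wardrobe: volume 28, value 69
- bicycle+sofa+dresser: volume 31, value 76
- sofa+dresser+wardrobe: volume 35, value 65
- bicycle+sofa+dresser+wardrobe: volume 42, value 88
Minimum volume: 28 m³.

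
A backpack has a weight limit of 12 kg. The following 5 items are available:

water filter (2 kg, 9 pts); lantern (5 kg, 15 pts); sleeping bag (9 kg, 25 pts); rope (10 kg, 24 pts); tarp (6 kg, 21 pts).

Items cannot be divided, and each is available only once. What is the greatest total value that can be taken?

36 pts

This is a 0/1 knapsack; check combinations near the capacity.
- lantern+tarp: weight 5+6=11, value 15+21=36
- water filter+sleeping bag: weight 2+9=11, value 9+25=34
- water filter+rope: weight 2+10=12, value 9+24=33
Best: 36 pts.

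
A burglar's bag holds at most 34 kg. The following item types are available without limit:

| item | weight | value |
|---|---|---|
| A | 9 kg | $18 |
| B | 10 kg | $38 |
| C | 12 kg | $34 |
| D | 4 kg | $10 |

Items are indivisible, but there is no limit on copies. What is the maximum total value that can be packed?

$124

Best value-per-unit is B at 38/10; filling with it alone gives 3×38 = 114.
Optimal mix: 3×B + 1×D → weight 34, value 124.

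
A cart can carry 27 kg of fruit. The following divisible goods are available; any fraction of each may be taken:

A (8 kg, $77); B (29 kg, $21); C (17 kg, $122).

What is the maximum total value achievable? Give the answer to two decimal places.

200.45

Take in order of value per unit:
- A (77/8 per unit): all 8 → value 77, running total 77.00
- C (122/17 per unit): all 17 → value 122, running total 199.00
- B (21/29 per unit): 2 of 29 → value 2×21/29 = 1.4483, running total 200.45
Total 200.45.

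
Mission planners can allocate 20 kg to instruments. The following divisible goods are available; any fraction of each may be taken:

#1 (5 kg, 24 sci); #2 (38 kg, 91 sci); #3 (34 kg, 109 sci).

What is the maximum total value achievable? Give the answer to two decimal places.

72.09

Take in order of value per unit:
- #1 (24/5 per unit): all 5 → value 24, running total 24.00
- #3 (109/34 per unit): 15 of 34 → value 15×109/34 = 48.0882, running total 72.09
Total 72.09.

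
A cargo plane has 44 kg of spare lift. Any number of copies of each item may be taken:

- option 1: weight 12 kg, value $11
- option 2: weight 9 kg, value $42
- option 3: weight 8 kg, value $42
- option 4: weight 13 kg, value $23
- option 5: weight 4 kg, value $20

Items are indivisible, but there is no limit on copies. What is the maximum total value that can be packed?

Best value-per-unit is option 3 at 42/8; filling with it alone gives 5×42 = 210.
Optimal mix: 5×option 3 + 1×option 5 → weight 44, value 230.

$230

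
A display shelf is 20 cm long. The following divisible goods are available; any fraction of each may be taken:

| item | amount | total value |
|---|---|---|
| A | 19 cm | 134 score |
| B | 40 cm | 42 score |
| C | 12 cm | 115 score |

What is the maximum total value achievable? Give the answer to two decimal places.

171.42

Take in order of value per unit:
- C (115/12 per unit): all 12 → value 115, running total 115.00
- A (134/19 per unit): 8 of 19 → value 8×134/19 = 56.4211, running total 171.42
Total 171.42.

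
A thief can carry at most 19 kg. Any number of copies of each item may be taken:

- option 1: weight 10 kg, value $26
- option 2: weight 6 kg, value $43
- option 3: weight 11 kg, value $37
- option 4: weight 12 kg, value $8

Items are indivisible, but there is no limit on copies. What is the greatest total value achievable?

Best value-per-unit is option 2 at 43/6, and filling with it alone uses weight 3×6=18. No mix of the others beats 3×43 = 129.

$129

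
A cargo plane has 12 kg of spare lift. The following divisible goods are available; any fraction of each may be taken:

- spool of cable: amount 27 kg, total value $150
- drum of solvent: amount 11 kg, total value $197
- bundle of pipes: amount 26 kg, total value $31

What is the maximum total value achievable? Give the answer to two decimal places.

202.56

Take in order of value per unit:
- drum of solvent (197/11 per unit): all 11 → value 197, running total 197.00
- spool of cable (150/27 per unit): 1 of 27 → value 1×150/27 = 5.5556, running total 202.56
Total 202.56.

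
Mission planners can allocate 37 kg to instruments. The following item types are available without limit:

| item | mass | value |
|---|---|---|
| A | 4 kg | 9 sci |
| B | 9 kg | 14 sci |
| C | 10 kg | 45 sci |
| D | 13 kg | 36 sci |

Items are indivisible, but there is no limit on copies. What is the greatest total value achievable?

Best value-per-unit is C at 45/10; filling with it alone gives 3×45 = 135.
Optimal mix: 1×A + 3×C → mass 34, value 144.

144 sci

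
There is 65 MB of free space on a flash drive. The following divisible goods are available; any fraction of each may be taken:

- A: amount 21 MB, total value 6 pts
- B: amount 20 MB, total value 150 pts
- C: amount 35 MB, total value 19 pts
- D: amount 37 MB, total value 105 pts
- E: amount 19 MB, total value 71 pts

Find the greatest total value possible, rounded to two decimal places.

294.78

Take in order of value per unit:
- B (150/20 per unit): all 20 → value 150, running total 150.00
- E (71/19 per unit): all 19 → value 71, running total 221.00
- D (105/37 per unit): 26 of 37 → value 26×105/37 = 73.7838, running total 294.78
Total 294.78.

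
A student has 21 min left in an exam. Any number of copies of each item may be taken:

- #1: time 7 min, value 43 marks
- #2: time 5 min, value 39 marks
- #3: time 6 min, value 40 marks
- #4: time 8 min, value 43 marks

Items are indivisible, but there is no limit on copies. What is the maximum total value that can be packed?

157 marks

Best value-per-unit is #2 at 39/5; filling with it alone gives 4×39 = 156.
Optimal mix: 3×#2 + 1×#3 → time 21, value 157.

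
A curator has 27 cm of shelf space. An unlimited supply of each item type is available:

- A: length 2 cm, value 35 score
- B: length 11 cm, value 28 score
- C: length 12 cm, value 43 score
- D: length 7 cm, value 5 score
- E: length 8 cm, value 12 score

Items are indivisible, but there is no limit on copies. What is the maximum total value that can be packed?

455 score

Best value-per-unit is A at 35/2, and filling with it alone uses length 13×2=26. No mix of the others beats 13×35 = 455.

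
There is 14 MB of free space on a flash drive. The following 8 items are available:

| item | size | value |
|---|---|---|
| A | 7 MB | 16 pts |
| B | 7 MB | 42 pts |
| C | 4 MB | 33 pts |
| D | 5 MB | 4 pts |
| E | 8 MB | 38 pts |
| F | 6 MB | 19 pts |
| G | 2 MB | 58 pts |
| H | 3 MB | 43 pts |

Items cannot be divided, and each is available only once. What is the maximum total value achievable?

143 pts

Check high-value combinations within 14 MB:
- B+G+H: size 7+2+3=12, value 42+58+43=143
- E+G+H: size 8+2+3=13, value 38+58+43=139
- C+D+G+H: size 4+5+2+3=14, value 33+4+58+43=138
- C+G+H: size 4+2+3=9, value 33+58+43=134
- B+C+G: size 7+4+2=13, value 42+33+58=133
Best: 143 pts.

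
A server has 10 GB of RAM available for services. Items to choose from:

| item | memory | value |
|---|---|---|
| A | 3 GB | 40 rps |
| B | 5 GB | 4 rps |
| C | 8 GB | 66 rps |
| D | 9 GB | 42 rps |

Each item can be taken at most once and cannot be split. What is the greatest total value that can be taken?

66 rps

This is a 0/1 knapsack; check combinations near the capacity.
- C: memory 8, value 66
- A+B: memory 3+5=8, value 40+4=44
- D: memory 9, value 42
- A: memory 3, value 40
- B: memory 5, value 4
Best: 66 rps.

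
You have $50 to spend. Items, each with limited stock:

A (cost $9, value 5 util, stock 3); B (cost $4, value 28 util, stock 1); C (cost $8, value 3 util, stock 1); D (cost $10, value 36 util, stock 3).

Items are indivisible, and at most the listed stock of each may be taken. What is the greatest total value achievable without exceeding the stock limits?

Top feasible selections:
- 1×A + 1×B + 3×D: cost 43, value 141
- 1×B + 1×C + 3×D: cost 42, value 139
Best: 141 util.

141 util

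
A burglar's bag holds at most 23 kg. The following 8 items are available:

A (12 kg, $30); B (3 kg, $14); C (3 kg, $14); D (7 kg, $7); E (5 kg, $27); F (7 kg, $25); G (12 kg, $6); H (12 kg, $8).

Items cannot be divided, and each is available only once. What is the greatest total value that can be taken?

Check high-value combinations within 23 kg:
- A+B+C+E: weight 12+3+3+5=23, value 30+14+14+27=85
- B+C+E+F: weight 3+3+5+7=18, value 14+14+27+25=80
- B+D+E+F: weight 3+7+5+7=22, value 14+7+27+25=73
- C+D+E+F: weight 3+7+5+7=22, value 14+7+27+25=73
- A+B+E: weight 12+3+5=20, value 30+14+27=71
Best: $85.

$85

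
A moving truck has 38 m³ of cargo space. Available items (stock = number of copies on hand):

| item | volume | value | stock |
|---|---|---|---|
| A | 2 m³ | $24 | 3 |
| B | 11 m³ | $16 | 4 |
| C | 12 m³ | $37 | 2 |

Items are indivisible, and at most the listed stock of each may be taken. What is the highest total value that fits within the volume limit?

$146

Top feasible selections:
- 3×A + 2×C: volume 30, value 146
- 3×A + 1×B + 1×C: volume 29, value 125
- 2×A + 2×C: volume 28, value 122
- 2×A + 2×B + 1×C: volume 38, value 117
Best: $146.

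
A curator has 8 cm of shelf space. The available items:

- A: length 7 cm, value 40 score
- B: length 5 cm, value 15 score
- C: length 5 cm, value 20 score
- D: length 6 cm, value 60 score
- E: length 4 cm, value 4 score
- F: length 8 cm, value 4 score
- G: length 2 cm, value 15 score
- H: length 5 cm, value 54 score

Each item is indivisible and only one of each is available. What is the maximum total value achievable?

This is a 0/1 knapsack; check combinations near the capacity.
- D+G: length 6+2=8, value 60+15=75
- G+H: length 2+5=7, value 15+54=69
- D: length 6, value 60
- H: length 5, value 54
- A: length 7, value 40
Best: 75 score.

75 score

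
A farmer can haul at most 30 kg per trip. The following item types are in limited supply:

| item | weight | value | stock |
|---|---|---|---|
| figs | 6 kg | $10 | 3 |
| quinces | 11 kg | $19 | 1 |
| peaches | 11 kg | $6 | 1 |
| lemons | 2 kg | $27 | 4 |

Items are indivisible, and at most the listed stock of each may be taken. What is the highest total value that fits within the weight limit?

$138

Best selections within weight 30 and stock limits:
- 3×figs + 4×lemons: weight 26, value 138
- 1×figs + 1×quinces + 4×lemons: weight 25, value 137
Best: $138.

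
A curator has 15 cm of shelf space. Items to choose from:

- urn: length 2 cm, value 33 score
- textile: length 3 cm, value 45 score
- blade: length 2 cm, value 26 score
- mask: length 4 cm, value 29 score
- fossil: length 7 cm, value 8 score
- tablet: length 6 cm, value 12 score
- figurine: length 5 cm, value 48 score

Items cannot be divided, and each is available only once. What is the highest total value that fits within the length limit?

Check high-value combinations within 15 cm:
- urn+textile+mask+figurine: length 2+3+4+5=14, value 33+45+29+48=155
- urn+textile+blade+figurine: length 2+3+2+5=12, value 33+45+26+48=152
- textile+blade+mask+figurine: length 3+2+4+5=14, value 45+26+29+48=148
Best: 155 score.

155 score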